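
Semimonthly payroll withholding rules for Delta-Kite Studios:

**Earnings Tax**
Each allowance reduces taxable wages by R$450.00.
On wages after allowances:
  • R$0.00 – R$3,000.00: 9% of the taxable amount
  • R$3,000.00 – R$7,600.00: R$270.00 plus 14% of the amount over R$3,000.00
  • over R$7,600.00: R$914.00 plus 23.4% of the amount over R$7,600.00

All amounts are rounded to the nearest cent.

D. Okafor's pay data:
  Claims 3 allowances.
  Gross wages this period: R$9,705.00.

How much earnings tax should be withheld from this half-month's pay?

Earnings Tax: taxable = R$9,705.00 − 3×R$450.00 = R$8,355.00
  R$914.00 + 23.4% × (R$8,355.00 − R$7,600.00) = R$914.00 + 23.4% × R$755.00 = R$1,090.67

R$1,090.67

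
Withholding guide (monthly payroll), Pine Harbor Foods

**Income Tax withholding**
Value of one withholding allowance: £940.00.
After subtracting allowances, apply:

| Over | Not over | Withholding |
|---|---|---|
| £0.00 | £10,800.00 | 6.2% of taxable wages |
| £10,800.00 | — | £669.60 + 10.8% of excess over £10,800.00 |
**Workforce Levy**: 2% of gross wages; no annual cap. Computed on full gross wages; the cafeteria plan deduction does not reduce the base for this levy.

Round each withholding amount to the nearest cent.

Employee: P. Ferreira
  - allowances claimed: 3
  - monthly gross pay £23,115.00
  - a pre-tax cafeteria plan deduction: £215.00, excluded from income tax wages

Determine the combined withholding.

Income Tax: taxable = £23,115.00 − £215.00 − 3×£940.00 = £20,080.00
  £669.60 + 10.8% × (£20,080.00 − £10,800.00) = £669.60 + 10.8% × £9,280.00 = £1,671.84
Workforce Levy: 2% × £23,115.00 = £462.30
Total: £1,671.84 + £462.30 = £2,134.14

£2,134.14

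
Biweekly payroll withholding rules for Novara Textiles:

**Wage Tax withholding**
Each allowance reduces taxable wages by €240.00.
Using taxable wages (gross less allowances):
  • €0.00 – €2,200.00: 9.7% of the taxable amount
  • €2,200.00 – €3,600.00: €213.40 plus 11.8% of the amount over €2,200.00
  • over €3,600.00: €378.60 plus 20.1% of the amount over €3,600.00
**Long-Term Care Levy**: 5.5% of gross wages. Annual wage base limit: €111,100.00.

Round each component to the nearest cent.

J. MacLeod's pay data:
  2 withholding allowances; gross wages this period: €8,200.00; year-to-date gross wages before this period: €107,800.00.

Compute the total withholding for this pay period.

€1,388.22

Wage Tax: taxable = €8,200.00 − 2×€240.00 = €7,720.00
  €378.60 + 20.1% × (€7,720.00 − €3,600.00) = €378.60 + 20.1% × €4,120.00 = €1,206.72
Long-Term Care Levy: cap €111,100.00 − YTD €107,800.00 = €3,300.00 subject; 5.5% × €3,300.00 = €181.50
Total: €1,206.72 + €181.50 = €1,388.22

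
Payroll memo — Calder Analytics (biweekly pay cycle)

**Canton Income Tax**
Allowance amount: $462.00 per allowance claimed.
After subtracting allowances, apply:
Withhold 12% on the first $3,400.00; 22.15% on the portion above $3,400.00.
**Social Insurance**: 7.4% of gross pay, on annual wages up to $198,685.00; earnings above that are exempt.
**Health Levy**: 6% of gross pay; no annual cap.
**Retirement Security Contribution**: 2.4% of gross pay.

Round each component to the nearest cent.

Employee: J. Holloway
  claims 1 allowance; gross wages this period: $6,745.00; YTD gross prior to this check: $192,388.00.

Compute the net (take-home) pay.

$4,665.86

Canton Income Tax: taxable = $6,745.00 − 1×$462.00 = $6,283.00
  $408.00 + 22.15% × ($6,283.00 − $3,400.00) = $408.00 + 22.15% × $2,883.00 = $1,046.58
Social Insurance: cap $198,685.00 − YTD $192,388.00 = $6,297.00 subject; 7.4% × $6,297.00 = $465.98
Health Levy: 6% × $6,745.00 = $404.70
Retirement Security Contribution: 2.4% × $6,745.00 = $161.88
Total withheld: $1,046.58 + $465.98 + $404.70 + $161.88 = $2,079.14
Net pay: $6,745.00 − $2,079.14 = $4,665.86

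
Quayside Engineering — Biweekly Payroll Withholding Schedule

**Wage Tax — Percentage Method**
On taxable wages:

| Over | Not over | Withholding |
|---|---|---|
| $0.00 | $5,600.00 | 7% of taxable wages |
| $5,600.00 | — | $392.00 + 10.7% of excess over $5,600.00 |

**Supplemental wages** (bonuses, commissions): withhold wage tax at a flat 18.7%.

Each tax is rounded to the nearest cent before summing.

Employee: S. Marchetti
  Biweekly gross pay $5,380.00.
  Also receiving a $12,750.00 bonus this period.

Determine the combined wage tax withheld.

Wage Tax: taxable = $5,380.00
  7% × $5,380.00 = $376.60
Supplemental (18.7% flat on bonus): 18.7% × $12,750.00 = $2,384.25
Total wage tax: $376.60 + $2,384.25 = $2,760.85

$2,760.85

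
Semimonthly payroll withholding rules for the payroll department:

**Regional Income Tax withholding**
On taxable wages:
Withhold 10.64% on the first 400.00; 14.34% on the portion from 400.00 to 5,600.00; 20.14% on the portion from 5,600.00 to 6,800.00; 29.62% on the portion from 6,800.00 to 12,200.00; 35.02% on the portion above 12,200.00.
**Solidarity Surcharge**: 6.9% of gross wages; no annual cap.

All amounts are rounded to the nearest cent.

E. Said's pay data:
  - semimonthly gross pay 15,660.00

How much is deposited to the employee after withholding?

10,738.37

Regional Income Tax: taxable = 15,660.00
  2,629.40 + 35.02% × (15,660.00 − 12,200.00) = 2,629.40 + 35.02% × 3,460.00 = 3,841.09
Solidarity Surcharge: 6.9% × 15,660.00 = 1,080.54
Total withheld: 3,841.09 + 1,080.54 = 4,921.63
Net pay: 15,660.00 − 4,921.63 = 10,738.37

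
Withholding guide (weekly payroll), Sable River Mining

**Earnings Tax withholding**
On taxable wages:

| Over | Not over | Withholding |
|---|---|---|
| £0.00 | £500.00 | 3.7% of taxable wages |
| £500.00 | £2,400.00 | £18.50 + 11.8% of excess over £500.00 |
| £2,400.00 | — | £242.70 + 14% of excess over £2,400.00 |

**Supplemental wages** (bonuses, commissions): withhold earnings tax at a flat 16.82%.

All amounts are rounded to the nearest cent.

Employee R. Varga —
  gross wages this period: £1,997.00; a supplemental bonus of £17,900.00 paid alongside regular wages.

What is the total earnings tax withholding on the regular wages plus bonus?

£3,205.93

Earnings Tax: taxable = £1,997.00
  £18.50 + 11.8% × (£1,997.00 − £500.00) = £18.50 + 11.8% × £1,497.00 = £195.15
Supplemental (16.82% flat on bonus): 16.82% × £17,900.00 = £3,010.78
Total earnings tax: £195.15 + £3,010.78 = £3,205.93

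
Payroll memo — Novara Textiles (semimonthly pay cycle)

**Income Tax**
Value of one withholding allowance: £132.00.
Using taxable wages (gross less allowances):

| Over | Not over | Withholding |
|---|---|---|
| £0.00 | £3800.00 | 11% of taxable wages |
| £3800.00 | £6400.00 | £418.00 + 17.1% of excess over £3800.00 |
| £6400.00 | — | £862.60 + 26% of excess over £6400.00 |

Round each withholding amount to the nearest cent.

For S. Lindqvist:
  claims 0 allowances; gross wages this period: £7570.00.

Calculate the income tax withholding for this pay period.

£1166.80

Income Tax: taxable = £7570.00
  £862.60 + 26% × (£7570.00 − £6400.00) = £862.60 + 26% × £1170.00 = £1166.80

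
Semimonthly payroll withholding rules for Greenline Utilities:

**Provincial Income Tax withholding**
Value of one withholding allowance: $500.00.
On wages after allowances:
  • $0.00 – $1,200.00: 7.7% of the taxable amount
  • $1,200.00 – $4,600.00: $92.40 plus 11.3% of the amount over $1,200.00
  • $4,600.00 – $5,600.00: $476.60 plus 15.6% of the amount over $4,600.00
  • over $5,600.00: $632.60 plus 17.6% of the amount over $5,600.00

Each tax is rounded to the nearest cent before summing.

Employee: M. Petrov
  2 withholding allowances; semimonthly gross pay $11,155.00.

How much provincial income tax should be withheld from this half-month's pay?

Provincial Income Tax: taxable = $11,155.00 − 2×$500.00 = $10,155.00
  $632.60 + 17.6% × ($10,155.00 − $5,600.00) = $632.60 + 17.6% × $4,555.00 = $1,434.28

$1,434.28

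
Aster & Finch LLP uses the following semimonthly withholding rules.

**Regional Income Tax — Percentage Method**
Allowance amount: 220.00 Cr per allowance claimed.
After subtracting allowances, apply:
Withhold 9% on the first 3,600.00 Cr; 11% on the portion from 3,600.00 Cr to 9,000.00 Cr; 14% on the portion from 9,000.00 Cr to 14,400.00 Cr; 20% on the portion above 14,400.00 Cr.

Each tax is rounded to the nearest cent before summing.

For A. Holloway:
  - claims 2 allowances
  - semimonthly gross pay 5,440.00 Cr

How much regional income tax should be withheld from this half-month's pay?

478.00 Cr

Regional Income Tax: taxable = 5,440.00 Cr − 2×220.00 Cr = 5,000.00 Cr
  324.00 Cr + 11% × (5,000.00 Cr − 3,600.00 Cr) = 324.00 Cr + 11% × 1,400.00 Cr = 478.00 Cr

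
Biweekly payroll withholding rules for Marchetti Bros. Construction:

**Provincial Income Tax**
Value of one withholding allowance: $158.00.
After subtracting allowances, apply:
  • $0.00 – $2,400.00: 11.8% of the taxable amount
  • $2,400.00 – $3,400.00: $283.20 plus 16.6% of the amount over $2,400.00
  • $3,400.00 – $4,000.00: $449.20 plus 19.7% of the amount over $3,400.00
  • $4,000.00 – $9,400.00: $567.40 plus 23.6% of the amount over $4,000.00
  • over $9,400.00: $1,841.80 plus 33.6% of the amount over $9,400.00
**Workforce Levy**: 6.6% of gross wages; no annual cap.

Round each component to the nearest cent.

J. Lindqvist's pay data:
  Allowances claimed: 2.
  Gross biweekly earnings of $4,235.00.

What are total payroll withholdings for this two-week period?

$830.95

Provincial Income Tax: taxable = $4,235.00 − 2×$158.00 = $3,919.00
  $449.20 + 19.7% × ($3,919.00 − $3,400.00) = $449.20 + 19.7% × $519.00 = $551.44
Workforce Levy: 6.6% × $4,235.00 = $279.51
Total: $551.44 + $279.51 = $830.95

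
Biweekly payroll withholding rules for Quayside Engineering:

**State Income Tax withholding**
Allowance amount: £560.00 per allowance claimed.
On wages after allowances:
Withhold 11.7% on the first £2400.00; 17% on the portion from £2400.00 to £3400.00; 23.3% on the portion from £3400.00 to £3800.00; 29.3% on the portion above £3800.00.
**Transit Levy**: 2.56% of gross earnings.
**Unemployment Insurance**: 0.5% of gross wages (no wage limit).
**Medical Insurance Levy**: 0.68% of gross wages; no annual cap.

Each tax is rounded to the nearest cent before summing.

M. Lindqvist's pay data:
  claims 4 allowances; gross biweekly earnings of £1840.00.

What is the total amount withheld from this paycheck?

State Income Tax: taxable = £1840.00 − 4×£560.00 = £-400.00
  Taxable ≤ 0 → £0.00
Transit Levy: 2.56% × £1840.00 = £47.10
Unemployment Insurance: 0.5% × £1840.00 = £9.20
Medical Insurance Levy: 0.68% × £1840.00 = £12.51
Total: £0.00 + £47.10 + £9.20 + £12.51 = £68.81

£68.81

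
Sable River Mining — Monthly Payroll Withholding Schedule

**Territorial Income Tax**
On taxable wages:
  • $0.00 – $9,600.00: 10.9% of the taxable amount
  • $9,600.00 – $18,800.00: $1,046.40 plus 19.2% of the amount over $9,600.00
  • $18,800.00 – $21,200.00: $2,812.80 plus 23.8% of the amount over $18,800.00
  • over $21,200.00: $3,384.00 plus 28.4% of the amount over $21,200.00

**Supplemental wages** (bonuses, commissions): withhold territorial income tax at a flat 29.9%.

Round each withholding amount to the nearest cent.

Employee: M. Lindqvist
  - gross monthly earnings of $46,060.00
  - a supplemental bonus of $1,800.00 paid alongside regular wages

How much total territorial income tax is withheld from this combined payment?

$10,982.44

Territorial Income Tax: taxable = $46,060.00
  $3,384.00 + 28.4% × ($46,060.00 − $21,200.00) = $3,384.00 + 28.4% × $24,860.00 = $10,444.24
Supplemental (29.9% flat on bonus): 29.9% × $1,800.00 = $538.20
Total territorial income tax: $10,444.24 + $538.20 = $10,982.44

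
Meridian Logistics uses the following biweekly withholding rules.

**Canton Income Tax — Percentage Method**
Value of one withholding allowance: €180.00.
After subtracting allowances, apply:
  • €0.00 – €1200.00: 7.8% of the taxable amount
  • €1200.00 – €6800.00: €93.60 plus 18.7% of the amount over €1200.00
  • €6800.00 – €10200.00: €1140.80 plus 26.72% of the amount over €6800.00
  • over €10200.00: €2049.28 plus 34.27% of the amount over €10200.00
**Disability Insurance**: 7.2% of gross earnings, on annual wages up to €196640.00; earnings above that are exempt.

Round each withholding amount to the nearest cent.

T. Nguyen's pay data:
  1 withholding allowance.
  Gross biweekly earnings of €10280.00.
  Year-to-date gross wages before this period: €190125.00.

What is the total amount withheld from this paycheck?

€2491.64

Canton Income Tax: taxable = €10280.00 − 1×€180.00 = €10100.00
  €1140.80 + 26.72% × (€10100.00 − €6800.00) = €1140.80 + 26.72% × €3300.00 = €2022.56
Disability Insurance: cap €196640.00 − YTD €190125.00 = €6515.00 subject; 7.2% × €6515.00 = €469.08
Total: €2022.56 + €469.08 = €2491.64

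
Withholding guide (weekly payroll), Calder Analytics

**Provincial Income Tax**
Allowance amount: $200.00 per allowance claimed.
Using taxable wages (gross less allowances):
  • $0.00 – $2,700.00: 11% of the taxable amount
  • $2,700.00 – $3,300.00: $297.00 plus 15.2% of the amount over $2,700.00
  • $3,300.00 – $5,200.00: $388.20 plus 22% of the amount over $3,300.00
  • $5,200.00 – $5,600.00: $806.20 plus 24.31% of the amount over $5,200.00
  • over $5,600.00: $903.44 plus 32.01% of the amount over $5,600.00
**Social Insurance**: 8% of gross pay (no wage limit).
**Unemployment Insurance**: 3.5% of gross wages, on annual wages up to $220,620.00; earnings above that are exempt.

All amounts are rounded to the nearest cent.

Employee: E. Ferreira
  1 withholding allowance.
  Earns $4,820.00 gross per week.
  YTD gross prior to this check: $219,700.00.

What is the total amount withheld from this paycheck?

$1,096.40

Provincial Income Tax: taxable = $4,820.00 − 1×$200.00 = $4,620.00
  $388.20 + 22% × ($4,620.00 − $3,300.00) = $388.20 + 22% × $1,320.00 = $678.60
Social Insurance: 8% × $4,820.00 = $385.60
Unemployment Insurance: cap $220,620.00 − YTD $219,700.00 = $920.00 subject; 3.5% × $920.00 = $32.20
Total: $678.60 + $385.60 + $32.20 = $1,096.40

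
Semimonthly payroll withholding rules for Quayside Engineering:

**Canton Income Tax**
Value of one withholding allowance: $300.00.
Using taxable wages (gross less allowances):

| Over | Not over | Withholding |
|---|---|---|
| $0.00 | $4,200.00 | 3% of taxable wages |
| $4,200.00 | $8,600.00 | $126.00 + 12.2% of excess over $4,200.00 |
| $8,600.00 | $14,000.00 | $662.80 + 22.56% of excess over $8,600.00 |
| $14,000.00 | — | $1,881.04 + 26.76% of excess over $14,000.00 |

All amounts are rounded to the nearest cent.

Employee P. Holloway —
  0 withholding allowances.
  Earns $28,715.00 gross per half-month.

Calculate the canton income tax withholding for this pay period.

$5,818.77

Canton Income Tax: taxable = $28,715.00
  $1,881.04 + 26.76% × ($28,715.00 − $14,000.00) = $1,881.04 + 26.76% × $14,715.00 = $5,818.77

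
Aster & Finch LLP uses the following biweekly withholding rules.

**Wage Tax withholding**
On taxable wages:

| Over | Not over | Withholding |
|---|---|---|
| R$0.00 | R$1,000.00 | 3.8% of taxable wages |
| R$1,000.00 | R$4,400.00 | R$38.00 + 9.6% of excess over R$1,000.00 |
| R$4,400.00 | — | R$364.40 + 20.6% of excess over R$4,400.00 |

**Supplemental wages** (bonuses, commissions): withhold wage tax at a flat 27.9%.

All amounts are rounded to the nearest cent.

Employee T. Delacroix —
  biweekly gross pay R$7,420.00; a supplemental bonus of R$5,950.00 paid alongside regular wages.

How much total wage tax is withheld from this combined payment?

R$2,646.57

Wage Tax: taxable = R$7,420.00
  R$364.40 + 20.6% × (R$7,420.00 − R$4,400.00) = R$364.40 + 20.6% × R$3,020.00 = R$986.52
Supplemental (27.9% flat on bonus): 27.9% × R$5,950.00 = R$1,660.05
Total wage tax: R$986.52 + R$1,660.05 = R$2,646.57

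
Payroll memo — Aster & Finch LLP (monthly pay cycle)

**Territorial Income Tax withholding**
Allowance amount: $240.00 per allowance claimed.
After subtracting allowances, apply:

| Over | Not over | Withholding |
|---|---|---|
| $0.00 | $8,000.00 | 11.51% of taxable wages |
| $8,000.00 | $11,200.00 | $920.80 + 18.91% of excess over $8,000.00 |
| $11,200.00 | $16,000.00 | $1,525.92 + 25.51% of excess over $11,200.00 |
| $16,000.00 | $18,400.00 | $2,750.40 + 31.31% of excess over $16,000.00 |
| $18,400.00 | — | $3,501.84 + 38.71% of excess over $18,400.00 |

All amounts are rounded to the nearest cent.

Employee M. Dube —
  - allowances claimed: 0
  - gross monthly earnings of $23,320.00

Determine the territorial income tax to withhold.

Territorial Income Tax: taxable = $23,320.00
  $3,501.84 + 38.71% × ($23,320.00 − $18,400.00) = $3,501.84 + 38.71% × $4,920.00 = $5,406.37

$5,406.37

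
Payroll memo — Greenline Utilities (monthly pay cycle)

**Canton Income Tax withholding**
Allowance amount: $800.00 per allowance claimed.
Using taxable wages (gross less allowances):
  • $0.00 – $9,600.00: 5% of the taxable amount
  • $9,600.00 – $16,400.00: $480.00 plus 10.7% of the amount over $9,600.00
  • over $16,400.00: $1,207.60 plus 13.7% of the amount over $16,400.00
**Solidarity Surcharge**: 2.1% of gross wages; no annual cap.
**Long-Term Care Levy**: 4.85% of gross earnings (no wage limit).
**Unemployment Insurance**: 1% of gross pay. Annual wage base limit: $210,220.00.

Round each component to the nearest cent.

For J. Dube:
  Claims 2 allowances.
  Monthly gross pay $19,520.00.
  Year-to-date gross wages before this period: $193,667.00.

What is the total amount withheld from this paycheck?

$2,938.01

Canton Income Tax: taxable = $19,520.00 − 2×$800.00 = $17,920.00
  $1,207.60 + 13.7% × ($17,920.00 − $16,400.00) = $1,207.60 + 13.7% × $1,520.00 = $1,415.84
Solidarity Surcharge: 2.1% × $19,520.00 = $409.92
Long-Term Care Levy: 4.85% × $19,520.00 = $946.72
Unemployment Insurance: cap $210,220.00 − YTD $193,667.00 = $16,553.00 subject; 1% × $16,553.00 = $165.53
Total: $1,415.84 + $409.92 + $946.72 + $165.53 = $2,938.01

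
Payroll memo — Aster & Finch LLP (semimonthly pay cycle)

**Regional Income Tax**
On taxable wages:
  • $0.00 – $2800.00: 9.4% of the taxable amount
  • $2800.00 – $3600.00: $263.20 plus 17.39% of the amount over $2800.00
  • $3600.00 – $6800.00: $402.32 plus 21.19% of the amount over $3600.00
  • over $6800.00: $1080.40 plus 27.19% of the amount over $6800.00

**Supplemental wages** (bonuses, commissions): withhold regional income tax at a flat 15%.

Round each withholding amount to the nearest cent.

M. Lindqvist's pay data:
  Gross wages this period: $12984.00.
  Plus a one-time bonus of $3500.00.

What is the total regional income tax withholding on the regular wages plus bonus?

$3286.83

Regional Income Tax: taxable = $12984.00
  $1080.40 + 27.19% × ($12984.00 − $6800.00) = $1080.40 + 27.19% × $6184.00 = $2761.83
Supplemental (15% flat on bonus): 15% × $3500.00 = $525.00
Total regional income tax: $2761.83 + $525.00 = $3286.83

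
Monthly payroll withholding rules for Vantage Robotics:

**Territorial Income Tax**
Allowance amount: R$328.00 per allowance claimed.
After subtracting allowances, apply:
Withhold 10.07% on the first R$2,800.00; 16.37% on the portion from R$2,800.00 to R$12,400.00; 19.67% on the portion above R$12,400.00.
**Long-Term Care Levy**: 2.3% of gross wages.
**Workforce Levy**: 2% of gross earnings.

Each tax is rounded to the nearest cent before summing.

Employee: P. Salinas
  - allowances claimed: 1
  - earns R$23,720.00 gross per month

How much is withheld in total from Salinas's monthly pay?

R$5,035.57

Territorial Income Tax: taxable = R$23,720.00 − 1×R$328.00 = R$23,392.00
  R$1,853.48 + 19.67% × (R$23,392.00 − R$12,400.00) = R$1,853.48 + 19.67% × R$10,992.00 = R$4,015.61
Long-Term Care Levy: 2.3% × R$23,720.00 = R$545.56
Workforce Levy: 2% × R$23,720.00 = R$474.40
Total: R$4,015.61 + R$545.56 + R$474.40 = R$5,035.57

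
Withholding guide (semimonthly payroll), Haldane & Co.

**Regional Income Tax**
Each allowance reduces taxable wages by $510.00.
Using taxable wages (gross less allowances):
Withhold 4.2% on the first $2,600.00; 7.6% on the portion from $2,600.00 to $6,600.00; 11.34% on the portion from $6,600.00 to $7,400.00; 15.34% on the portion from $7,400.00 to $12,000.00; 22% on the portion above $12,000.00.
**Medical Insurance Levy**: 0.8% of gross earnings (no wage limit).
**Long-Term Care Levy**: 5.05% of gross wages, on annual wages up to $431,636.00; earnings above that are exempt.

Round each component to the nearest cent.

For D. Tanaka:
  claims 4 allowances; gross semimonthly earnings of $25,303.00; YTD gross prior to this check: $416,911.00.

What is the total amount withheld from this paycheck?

$4,633.45

Regional Income Tax: taxable = $25,303.00 − 4×$510.00 = $23,263.00
  $1,209.56 + 22% × ($23,263.00 − $12,000.00) = $1,209.56 + 22% × $11,263.00 = $3,687.42
Medical Insurance Levy: 0.8% × $25,303.00 = $202.42
Long-Term Care Levy: cap $431,636.00 − YTD $416,911.00 = $14,725.00 subject; 5.05% × $14,725.00 = $743.61
Total: $3,687.42 + $202.42 + $743.61 = $4,633.45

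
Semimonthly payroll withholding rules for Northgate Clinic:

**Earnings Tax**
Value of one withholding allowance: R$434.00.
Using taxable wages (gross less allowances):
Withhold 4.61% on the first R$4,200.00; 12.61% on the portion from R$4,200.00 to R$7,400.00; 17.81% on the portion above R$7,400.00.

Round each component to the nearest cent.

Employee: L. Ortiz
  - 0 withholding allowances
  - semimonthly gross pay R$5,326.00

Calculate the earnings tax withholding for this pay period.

Earnings Tax: taxable = R$5,326.00
  R$193.62 + 12.61% × (R$5,326.00 − R$4,200.00) = R$193.62 + 12.61% × R$1,126.00 = R$335.61

R$335.61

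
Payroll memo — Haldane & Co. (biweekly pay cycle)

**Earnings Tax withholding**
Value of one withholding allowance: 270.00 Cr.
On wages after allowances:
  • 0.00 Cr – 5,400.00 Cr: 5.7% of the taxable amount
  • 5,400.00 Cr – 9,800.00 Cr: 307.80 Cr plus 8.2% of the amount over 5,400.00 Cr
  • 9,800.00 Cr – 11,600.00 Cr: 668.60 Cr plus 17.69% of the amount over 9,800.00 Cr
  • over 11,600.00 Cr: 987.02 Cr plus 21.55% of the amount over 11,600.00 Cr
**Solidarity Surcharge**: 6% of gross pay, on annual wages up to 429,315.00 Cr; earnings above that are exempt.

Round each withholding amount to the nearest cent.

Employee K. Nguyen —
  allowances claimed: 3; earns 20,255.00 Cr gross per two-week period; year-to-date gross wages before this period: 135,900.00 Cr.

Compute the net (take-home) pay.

16,362.08 Cr

Earnings Tax: taxable = 20,255.00 Cr − 3×270.00 Cr = 19,445.00 Cr
  987.02 Cr + 21.55% × (19,445.00 Cr − 11,600.00 Cr) = 987.02 Cr + 21.55% × 7,845.00 Cr = 2,677.62 Cr
Solidarity Surcharge: 6% × 20,255.00 Cr = 1,215.30 Cr
Total withheld: 2,677.62 Cr + 1,215.30 Cr = 3,892.92 Cr
Net pay: 20,255.00 Cr − 3,892.92 Cr = 16,362.08 Cr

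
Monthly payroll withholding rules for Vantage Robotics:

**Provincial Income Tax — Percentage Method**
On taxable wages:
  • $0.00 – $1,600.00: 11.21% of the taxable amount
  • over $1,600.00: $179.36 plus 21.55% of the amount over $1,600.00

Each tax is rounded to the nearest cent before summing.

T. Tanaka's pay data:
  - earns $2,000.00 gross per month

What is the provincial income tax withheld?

Provincial Income Tax: taxable = $2,000.00
  $179.36 + 21.55% × ($2,000.00 − $1,600.00) = $179.36 + 21.55% × $400.00 = $265.56

$265.56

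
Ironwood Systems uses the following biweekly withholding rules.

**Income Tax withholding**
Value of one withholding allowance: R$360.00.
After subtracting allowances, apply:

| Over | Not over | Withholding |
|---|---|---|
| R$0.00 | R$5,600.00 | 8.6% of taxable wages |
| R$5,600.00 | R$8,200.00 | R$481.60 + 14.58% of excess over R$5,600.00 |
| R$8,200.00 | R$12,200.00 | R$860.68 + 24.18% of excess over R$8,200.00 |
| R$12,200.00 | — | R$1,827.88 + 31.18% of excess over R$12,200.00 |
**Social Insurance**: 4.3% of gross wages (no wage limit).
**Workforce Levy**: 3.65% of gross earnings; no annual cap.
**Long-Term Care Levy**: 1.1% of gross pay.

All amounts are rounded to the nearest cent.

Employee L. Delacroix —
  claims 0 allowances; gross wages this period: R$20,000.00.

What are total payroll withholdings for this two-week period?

Income Tax: taxable = R$20,000.00
  R$1,827.88 + 31.18% × (R$20,000.00 − R$12,200.00) = R$1,827.88 + 31.18% × R$7,800.00 = R$4,259.92
Social Insurance: 4.3% × R$20,000.00 = R$860.00
Workforce Levy: 3.65% × R$20,000.00 = R$730.00
Long-Term Care Levy: 1.1% × R$20,000.00 = R$220.00
Total: R$4,259.92 + R$860.00 + R$730.00 + R$220.00 = R$6,069.92

R$6,069.92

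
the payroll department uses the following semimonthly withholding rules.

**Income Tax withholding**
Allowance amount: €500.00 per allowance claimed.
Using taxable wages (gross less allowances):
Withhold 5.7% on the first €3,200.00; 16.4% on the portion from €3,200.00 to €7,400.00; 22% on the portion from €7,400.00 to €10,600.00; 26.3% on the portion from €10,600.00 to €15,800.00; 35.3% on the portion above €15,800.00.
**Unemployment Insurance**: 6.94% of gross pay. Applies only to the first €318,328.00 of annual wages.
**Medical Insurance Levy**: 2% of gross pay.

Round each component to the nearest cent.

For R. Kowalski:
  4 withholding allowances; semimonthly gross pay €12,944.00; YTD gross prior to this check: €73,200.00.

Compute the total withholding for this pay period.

€2,822.86

Income Tax: taxable = €12,944.00 − 4×€500.00 = €10,944.00
  €1,575.20 + 26.3% × (€10,944.00 − €10,600.00) = €1,575.20 + 26.3% × €344.00 = €1,665.67
Unemployment Insurance: 6.94% × €12,944.00 = €898.31
Medical Insurance Levy: 2% × €12,944.00 = €258.88
Total: €1,665.67 + €898.31 + €258.88 = €2,822.86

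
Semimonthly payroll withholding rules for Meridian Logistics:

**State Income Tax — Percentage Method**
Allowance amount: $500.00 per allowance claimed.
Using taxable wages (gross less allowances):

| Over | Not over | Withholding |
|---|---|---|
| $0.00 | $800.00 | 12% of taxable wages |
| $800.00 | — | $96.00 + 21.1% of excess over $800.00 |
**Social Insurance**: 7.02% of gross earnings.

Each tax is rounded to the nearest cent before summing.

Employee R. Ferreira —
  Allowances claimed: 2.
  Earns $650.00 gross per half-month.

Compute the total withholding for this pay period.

State Income Tax: taxable = $650.00 − 2×$500.00 = $-350.00
  Taxable ≤ 0 → $0.00
Social Insurance: 7.02% × $650.00 = $45.63
Total: $0.00 + $45.63 = $45.63

$45.63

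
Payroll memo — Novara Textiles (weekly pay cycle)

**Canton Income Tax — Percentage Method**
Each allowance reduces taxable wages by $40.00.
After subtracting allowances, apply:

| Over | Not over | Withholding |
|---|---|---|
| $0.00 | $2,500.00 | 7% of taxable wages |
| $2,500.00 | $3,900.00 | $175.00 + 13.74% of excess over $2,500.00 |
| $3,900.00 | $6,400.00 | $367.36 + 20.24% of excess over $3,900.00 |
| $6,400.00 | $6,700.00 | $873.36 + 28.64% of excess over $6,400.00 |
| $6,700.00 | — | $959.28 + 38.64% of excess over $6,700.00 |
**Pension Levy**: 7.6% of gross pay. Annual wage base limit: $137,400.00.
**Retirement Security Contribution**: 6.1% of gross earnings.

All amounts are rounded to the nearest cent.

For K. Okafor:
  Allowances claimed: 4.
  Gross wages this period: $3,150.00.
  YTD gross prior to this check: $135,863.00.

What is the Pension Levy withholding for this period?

$116.81

Pension Levy: cap $137,400.00 − YTD $135,863.00 = $1,537.00 subject; 7.6% × $1,537.00 = $116.81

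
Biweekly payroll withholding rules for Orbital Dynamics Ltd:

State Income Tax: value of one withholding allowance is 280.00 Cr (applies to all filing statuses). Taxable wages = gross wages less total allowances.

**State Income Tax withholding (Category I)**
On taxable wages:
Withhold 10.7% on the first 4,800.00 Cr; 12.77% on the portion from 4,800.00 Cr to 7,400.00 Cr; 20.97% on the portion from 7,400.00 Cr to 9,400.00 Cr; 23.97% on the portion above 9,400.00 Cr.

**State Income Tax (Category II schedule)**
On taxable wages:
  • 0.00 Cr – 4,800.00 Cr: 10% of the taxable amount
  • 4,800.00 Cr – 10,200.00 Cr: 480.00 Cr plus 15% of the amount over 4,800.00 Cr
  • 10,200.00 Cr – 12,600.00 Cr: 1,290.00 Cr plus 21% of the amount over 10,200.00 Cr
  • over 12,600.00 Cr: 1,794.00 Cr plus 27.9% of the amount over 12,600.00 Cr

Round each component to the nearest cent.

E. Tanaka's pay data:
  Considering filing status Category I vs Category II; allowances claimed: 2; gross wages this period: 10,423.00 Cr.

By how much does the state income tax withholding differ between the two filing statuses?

136.55 Cr

State Income Tax (Category I): taxable = 10,423.00 Cr − 2×280.00 Cr = 9,863.00 Cr
  1,265.02 Cr + 23.97% × (9,863.00 Cr − 9,400.00 Cr) = 1,265.02 Cr + 23.97% × 463.00 Cr = 1,376.00 Cr
State Income Tax (Category II): taxable = 10,423.00 Cr − 2×280.00 Cr = 9,863.00 Cr
  480.00 Cr + 15% × (9,863.00 Cr − 4,800.00 Cr) = 480.00 Cr + 15% × 5,063.00 Cr = 1,239.45 Cr
Difference: |1,376.00 Cr − 1,239.45 Cr| = 136.55 Cr (higher under Category I)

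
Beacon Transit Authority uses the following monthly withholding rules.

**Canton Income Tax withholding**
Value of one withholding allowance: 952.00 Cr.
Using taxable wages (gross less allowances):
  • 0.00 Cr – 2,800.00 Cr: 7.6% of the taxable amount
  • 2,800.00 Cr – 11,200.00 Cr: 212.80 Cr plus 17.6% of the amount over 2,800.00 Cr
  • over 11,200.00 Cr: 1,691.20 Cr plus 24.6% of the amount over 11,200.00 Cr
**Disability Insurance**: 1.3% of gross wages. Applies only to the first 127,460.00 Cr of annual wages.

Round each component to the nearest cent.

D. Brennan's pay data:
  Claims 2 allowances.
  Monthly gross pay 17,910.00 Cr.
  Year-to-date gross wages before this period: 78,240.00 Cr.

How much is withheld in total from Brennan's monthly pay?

Canton Income Tax: taxable = 17,910.00 Cr − 2×952.00 Cr = 16,006.00 Cr
  1,691.20 Cr + 24.6% × (16,006.00 Cr − 11,200.00 Cr) = 1,691.20 Cr + 24.6% × 4,806.00 Cr = 2,873.48 Cr
Disability Insurance: 1.3% × 17,910.00 Cr = 232.83 Cr
Total: 2,873.48 Cr + 232.83 Cr = 3,106.31 Cr

3,106.31 Cr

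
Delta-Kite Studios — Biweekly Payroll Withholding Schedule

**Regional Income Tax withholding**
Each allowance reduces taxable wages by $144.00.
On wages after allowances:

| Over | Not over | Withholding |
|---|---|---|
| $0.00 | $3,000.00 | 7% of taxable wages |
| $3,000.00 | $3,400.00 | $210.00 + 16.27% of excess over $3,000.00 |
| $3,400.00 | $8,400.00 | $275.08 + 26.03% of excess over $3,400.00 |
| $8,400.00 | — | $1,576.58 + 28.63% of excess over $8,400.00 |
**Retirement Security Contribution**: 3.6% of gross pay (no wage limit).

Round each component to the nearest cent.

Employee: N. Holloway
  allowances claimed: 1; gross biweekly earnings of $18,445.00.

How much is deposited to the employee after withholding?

$13,369.74

Regional Income Tax: taxable = $18,445.00 − 1×$144.00 = $18,301.00
  $1,576.58 + 28.63% × ($18,301.00 − $8,400.00) = $1,576.58 + 28.63% × $9,901.00 = $4,411.24
Retirement Security Contribution: 3.6% × $18,445.00 = $664.02
Total withheld: $4,411.24 + $664.02 = $5,075.26
Net pay: $18,445.00 − $5,075.26 = $13,369.74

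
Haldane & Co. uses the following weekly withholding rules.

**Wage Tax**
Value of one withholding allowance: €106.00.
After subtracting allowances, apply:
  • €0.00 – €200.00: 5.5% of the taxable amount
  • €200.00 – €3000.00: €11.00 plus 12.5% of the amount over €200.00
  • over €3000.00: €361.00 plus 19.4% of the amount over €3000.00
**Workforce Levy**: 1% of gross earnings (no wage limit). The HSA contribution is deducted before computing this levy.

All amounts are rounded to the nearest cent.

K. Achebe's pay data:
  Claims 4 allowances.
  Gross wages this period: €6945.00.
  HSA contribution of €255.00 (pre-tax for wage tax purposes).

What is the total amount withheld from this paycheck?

Wage Tax: taxable = €6945.00 − €255.00 − 4×€106.00 = €6266.00
  €361.00 + 19.4% × (€6266.00 − €3000.00) = €361.00 + 19.4% × €3266.00 = €994.60
Workforce Levy: 1% × €6690.00 = €66.90
Total: €994.60 + €66.90 = €1061.50

€1061.50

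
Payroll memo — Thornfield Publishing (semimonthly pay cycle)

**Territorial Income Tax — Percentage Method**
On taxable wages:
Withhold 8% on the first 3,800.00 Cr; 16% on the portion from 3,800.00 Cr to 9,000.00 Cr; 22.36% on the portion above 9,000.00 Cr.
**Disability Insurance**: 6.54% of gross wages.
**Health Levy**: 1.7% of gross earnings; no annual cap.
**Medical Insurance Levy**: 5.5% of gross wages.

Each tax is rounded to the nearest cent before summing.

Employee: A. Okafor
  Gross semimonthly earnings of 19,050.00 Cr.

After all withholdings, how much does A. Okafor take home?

13,049.35 Cr

Territorial Income Tax: taxable = 19,050.00 Cr
  1,136.00 Cr + 22.36% × (19,050.00 Cr − 9,000.00 Cr) = 1,136.00 Cr + 22.36% × 10,050.00 Cr = 3,383.18 Cr
Disability Insurance: 6.54% × 19,050.00 Cr = 1,245.87 Cr
Health Levy: 1.7% × 19,050.00 Cr = 323.85 Cr
Medical Insurance Levy: 5.5% × 19,050.00 Cr = 1,047.75 Cr
Total withheld: 3,383.18 Cr + 1,245.87 Cr + 323.85 Cr + 1,047.75 Cr = 6,000.65 Cr
Net pay: 19,050.00 Cr − 6,000.65 Cr = 13,049.35 Cr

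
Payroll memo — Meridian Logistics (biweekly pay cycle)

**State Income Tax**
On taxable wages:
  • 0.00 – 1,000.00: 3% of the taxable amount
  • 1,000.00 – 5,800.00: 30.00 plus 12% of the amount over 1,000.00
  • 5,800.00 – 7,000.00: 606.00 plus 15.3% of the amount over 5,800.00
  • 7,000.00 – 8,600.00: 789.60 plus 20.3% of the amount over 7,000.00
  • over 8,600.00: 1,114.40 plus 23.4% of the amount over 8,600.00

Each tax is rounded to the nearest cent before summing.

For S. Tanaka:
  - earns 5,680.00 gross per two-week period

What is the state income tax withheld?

591.60

State Income Tax: taxable = 5,680.00
  30.00 + 12% × (5,680.00 − 1,000.00) = 30.00 + 12% × 4,680.00 = 591.60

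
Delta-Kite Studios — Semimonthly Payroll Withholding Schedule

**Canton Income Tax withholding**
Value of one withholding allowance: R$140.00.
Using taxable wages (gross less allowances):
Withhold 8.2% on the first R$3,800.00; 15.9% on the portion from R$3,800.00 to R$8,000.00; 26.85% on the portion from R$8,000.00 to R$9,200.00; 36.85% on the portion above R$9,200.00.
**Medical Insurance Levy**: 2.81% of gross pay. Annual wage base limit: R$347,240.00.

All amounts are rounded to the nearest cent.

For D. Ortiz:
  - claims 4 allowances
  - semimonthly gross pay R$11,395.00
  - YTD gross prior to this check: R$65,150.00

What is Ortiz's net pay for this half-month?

R$9,170.70

Canton Income Tax: taxable = R$11,395.00 − 4×R$140.00 = R$10,835.00
  R$1,301.60 + 36.85% × (R$10,835.00 − R$9,200.00) = R$1,301.60 + 36.85% × R$1,635.00 = R$1,904.10
Medical Insurance Levy: 2.81% × R$11,395.00 = R$320.20
Total withheld: R$1,904.10 + R$320.20 = R$2,224.30
Net pay: R$11,395.00 − R$2,224.30 = R$9,170.70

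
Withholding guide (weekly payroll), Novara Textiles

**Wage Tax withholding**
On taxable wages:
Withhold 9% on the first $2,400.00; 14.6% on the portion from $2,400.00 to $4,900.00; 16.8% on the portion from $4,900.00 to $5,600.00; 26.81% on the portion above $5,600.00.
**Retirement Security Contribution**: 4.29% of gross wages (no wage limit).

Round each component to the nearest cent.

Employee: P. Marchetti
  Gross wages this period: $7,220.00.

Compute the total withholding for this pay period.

Wage Tax: taxable = $7,220.00
  $698.60 + 26.81% × ($7,220.00 − $5,600.00) = $698.60 + 26.81% × $1,620.00 = $1,132.92
Retirement Security Contribution: 4.29% × $7,220.00 = $309.74
Total: $1,132.92 + $309.74 = $1,442.66

$1,442.66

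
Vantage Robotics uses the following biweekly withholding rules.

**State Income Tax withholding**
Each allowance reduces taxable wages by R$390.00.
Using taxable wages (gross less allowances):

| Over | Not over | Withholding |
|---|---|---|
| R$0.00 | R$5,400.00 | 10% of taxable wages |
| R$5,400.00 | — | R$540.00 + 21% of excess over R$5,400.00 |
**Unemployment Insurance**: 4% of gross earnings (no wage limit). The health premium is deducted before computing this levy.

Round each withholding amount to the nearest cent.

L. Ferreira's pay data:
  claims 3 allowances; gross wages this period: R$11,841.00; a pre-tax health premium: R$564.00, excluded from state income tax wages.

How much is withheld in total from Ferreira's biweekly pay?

State Income Tax: taxable = R$11,841.00 − R$564.00 − 3×R$390.00 = R$10,107.00
  R$540.00 + 21% × (R$10,107.00 − R$5,400.00) = R$540.00 + 21% × R$4,707.00 = R$1,528.47
Unemployment Insurance: 4% × R$11,277.00 = R$451.08
Total: R$1,528.47 + R$451.08 = R$1,979.55

R$1,979.55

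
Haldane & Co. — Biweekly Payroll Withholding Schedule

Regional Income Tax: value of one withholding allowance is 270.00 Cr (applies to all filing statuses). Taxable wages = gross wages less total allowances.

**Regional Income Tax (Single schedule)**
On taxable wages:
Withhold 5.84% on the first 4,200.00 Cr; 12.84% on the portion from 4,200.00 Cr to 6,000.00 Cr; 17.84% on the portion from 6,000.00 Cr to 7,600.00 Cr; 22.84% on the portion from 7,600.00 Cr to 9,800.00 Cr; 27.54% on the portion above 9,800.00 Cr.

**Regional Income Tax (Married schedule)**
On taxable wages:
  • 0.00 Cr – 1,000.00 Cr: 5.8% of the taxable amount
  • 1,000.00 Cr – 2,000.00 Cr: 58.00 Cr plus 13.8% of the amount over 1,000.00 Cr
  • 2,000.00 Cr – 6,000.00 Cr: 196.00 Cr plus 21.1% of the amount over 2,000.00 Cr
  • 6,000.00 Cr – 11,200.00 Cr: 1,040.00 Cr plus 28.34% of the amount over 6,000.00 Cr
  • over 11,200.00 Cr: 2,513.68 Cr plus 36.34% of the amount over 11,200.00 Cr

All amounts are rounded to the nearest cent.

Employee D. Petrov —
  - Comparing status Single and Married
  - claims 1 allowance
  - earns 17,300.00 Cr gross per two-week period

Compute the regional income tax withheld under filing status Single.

3,255.46 Cr

Regional Income Tax (Single): taxable = 17,300.00 Cr − 1×270.00 Cr = 17,030.00 Cr
  1,264.32 Cr + 27.54% × (17,030.00 Cr − 9,800.00 Cr) = 1,264.32 Cr + 27.54% × 7,230.00 Cr = 3,255.46 Cr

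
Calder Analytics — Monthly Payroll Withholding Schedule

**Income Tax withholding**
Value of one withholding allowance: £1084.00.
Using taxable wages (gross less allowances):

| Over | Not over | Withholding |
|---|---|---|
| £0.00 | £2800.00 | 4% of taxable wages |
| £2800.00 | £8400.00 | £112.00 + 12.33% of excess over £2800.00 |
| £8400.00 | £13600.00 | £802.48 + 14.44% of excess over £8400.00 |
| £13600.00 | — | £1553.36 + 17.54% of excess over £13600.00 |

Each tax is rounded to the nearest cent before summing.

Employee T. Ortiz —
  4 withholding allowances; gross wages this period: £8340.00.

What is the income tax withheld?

£260.45

Income Tax: taxable = £8340.00 − 4×£1084.00 = £4004.00
  £112.00 + 12.33% × (£4004.00 − £2800.00) = £112.00 + 12.33% × £1204.00 = £260.45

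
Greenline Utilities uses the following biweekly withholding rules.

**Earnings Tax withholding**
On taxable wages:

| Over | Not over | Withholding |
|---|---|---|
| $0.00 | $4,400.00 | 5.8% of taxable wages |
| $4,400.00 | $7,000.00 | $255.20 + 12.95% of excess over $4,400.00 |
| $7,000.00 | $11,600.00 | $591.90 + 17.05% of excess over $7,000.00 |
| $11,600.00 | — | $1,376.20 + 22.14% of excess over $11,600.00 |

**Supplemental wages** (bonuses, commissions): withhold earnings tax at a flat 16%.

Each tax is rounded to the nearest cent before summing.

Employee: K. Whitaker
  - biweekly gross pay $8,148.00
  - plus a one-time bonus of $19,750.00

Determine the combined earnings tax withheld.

Earnings Tax: taxable = $8,148.00
  $591.90 + 17.05% × ($8,148.00 − $7,000.00) = $591.90 + 17.05% × $1,148.00 = $787.63
Supplemental (16% flat on bonus): 16% × $19,750.00 = $3,160.00
Total earnings tax: $787.63 + $3,160.00 = $3,947.63

$3,947.63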